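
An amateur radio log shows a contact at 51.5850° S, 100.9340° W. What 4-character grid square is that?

Shift to the Maidenhead origin (180°W, 90°S): lon 79.07, lat 38.41.
Field: lon ⌊79.07/20⌋ = 3 → D; lat ⌊38.41/10⌋ = 3 → D.
Square: lon ⌊19.07/2⌋ = 9; lat ⌊8.41/1⌋ = 8.

DD98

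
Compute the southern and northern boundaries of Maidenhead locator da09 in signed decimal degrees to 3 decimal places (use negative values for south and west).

-81.000, -80.000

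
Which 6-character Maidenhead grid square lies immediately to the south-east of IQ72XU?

IQ82at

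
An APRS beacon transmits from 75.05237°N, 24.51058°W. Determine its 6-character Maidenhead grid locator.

HQ75rb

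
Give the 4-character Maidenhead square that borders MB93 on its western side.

MB83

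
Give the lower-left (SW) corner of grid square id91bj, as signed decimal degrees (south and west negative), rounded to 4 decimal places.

-58.6250, -1.9167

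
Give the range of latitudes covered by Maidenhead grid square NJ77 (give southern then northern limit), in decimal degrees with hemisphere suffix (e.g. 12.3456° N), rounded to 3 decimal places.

Field N=13, J=9: +13·20° lon, +9·10° lat → SW at lon 80°, lat 0°.
Square 7, 7: +7·2° lon, +7·1° lat → SW at lon 94°, lat 7°.
Cell spans 2° lon × 1° lat.
south 7.000° N, north 8.000° N.

7.000° N, 8.000° N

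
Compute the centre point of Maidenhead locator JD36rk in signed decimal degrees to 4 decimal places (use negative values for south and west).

-53.5625, 7.4583

Field J=9, D=3: +9·20° lon, +3·10° lat → SW at lon 0°, lat -60°.
Square 3, 6: +3·2° lon, +6·1° lat → SW at lon 6°, lat -54°.
Subsquare r=17, k=10: +17·0.0833333° lon, +10·0.0416667° lat → SW at lon 7.41667°, lat -53.5833°.
Cell spans 0.0833333° lon × 0.0416667° lat. Centre is SW corner plus half of each.
latitude -53.5625, longitude 7.4583.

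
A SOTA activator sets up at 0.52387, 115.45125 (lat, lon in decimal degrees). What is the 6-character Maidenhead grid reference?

Shift to the Maidenhead origin (180°W, 90°S): lon 295.4513, lat 90.5239.
Field: lon ⌊295.4513/20⌋ = 14 → O; lat ⌊90.5239/10⌋ = 9 → J.
Square: lon ⌊15.4513/2⌋ = 7; lat ⌊0.5239/1⌋ = 0.
Subsquare: lon ⌊1.4513/0.0833333⌋ = 17 → r; lat ⌊0.5239/0.0416667⌋ = 12 → m.

OJ70rm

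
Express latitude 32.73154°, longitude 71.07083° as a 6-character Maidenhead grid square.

MM52mr

Shift to the Maidenhead origin (180°W, 90°S): lon 251.0708, lat 122.7315.
Field: 251.0708/20 → 12 → M, 122.7315/10 → 12 → M; chars MM.
Square: 11.0708/2 → 5, 2.7315/1 → 2; chars 52.
Subsquare: 1.0708/0.0833333 → 12 → m, 0.7315/0.0416667 → 17 → r; chars mr.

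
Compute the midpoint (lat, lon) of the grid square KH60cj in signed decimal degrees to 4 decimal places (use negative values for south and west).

-19.6042, 32.2083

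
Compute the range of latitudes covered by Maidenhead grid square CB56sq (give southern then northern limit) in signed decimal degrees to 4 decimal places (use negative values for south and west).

-73.3333, -73.2917

Field C=2, B=1: +2·20° lon, +1·10° lat → SW at lon -140°, lat -80°.
Square 5, 6: +5·2° lon, +6·1° lat → SW at lon -130°, lat -74°.
Subsquare s=18, q=16: +18·0.0833333° lon, +16·0.0416667° lat → SW at lon -128.5°, lat -73.3333°.
Cell spans 0.0833333° lon × 0.0416667° lat.
south -73.3333, north -73.2917.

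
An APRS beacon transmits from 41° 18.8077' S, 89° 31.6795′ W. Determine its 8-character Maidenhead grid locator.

Shift to the Maidenhead origin (180°W, 90°S): lon 90.47201, lat 48.68654.
Field: 90.47201/20 → 4 → E, 48.68654/10 → 4 → E; chars EE.
Square: 10.47201/2 → 5, 8.68654/1 → 8; chars 58.
Subsquare: 0.47201/0.0833333 → 5 → f, 0.68654/0.0416667 → 16 → q; chars fq.
Extended square: 0.05534/0.00833333 → 6, 0.01987/0.00416667 → 4; chars 64.

EE58fq64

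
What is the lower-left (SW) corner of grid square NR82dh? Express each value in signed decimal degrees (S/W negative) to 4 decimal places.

82.2917, 96.2500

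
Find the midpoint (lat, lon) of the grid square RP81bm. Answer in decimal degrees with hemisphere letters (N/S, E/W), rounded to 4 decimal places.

Field R=17, P=15: +17·20° lon, +15·10° lat → SW at lon 160°, lat 60°.
Square 8, 1: +8·2° lon, +1·1° lat → SW at lon 176°, lat 61°.
Subsquare b=1, m=12: +1·0.0833333° lon, +12·0.0416667° lat → SW at lon 176.083°, lat 61.5°.
Cell spans 0.0833333° lon × 0.0416667° lat. Centre is SW corner plus half of each.
latitude 61.5208° N, longitude 176.1250° E.

61.5208° N, 176.1250° E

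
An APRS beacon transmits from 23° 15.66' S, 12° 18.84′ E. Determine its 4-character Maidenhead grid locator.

JG66

Shift to the Maidenhead origin (180°W, 90°S): lon 192.31, lat 66.74.
Field (20°×10°, letters A–R): lon ⌊192.31/20⌋ = 9 → J; lat ⌊66.74/10⌋ = 6 → G.
Square (2°×1°, digits 0–9): lon ⌊12.31/2⌋ = 6; lat ⌊6.74/1⌋ = 6.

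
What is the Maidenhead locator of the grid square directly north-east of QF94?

RF05

Longitude square 9; +1 → 10, wraps to 0, carry into field.
Longitude field Q = 16; +1 → 17 = R.
Latitude square 4; +1 → 5.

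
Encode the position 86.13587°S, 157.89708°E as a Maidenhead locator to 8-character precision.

Offset from 180°W / 90°S: lon 337.89708°, lat 3.86413°.
Field: lon ⌊337.89708/20⌋ = 16 → Q; lat ⌊3.86413/10⌋ = 0 → A.
Square: lon ⌊17.89708/2⌋ = 8; lat ⌊3.86413/1⌋ = 3.
Subsquare: lon ⌊1.89708/0.0833333⌋ = 22 → w; lat ⌊0.86413/0.0416667⌋ = 20 → u.
Extended square: lon ⌊0.06375/0.00833333⌋ = 7; lat ⌊0.03080/0.00416667⌋ = 7.

QA83wu77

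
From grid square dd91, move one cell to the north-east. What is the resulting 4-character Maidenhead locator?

Longitude square 9; +1 → 10, wraps to 0, carry into field.
Longitude field D = 3; +1 → 4 = E.
Latitude square 1; +1 → 2.

ED02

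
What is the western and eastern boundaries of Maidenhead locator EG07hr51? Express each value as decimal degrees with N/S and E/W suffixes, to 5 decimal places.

Field E=4, G=6: +4·20° lon, +6·10° lat → SW at lon -100°, lat -30°.
Square 0, 7: +0·2° lon, +7·1° lat → SW at lon -100°, lat -23°.
Subsquare h=7, r=17: +7·0.0833333° lon, +17·0.0416667° lat → SW at lon -99.4167°, lat -22.2917°.
Extended square 5, 1: +5·0.00833333° lon, +1·0.00416667° lat → SW at lon -99.375°, lat -22.2875°.
Cell spans 0.00833333° lon × 0.00416667° lat.
west 99.37500° W, east 99.36667° W.

99.37500° W, 99.36667° W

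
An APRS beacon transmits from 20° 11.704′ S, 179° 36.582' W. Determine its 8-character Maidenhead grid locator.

AG09et63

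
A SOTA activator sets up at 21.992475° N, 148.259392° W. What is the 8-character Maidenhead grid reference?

BL51ux88

Offset from 180°W / 90°S: lon 31.74061°, lat 111.99247°.
Field: lon ⌊31.74061/20⌋ = 1 → B; lat ⌊111.99247/10⌋ = 11 → L.
Square: lon ⌊11.74061/2⌋ = 5; lat ⌊1.99247/1⌋ = 1.
Subsquare: lon ⌊1.74061/0.0833333⌋ = 20 → u; lat ⌊0.99247/0.0416667⌋ = 23 → x.
Extended square: lon ⌊0.07394/0.00833333⌋ = 8; lat ⌊0.03414/0.00416667⌋ = 8.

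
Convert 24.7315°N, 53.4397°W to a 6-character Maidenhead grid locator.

GL34gr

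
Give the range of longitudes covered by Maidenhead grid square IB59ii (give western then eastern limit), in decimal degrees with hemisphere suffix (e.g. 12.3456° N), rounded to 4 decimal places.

9.3333° W, 9.2500° W

Field I=8, B=1: +8·20° lon, +1·10° lat → SW at lon -20°, lat -80°.
Square 5, 9: +5·2° lon, +9·1° lat → SW at lon -10°, lat -71°.
Subsquare i=8, i=8: +8·0.0833333° lon, +8·0.0416667° lat → SW at lon -9.33333°, lat -70.6667°.
Cell spans 0.0833333° lon × 0.0416667° lat.
west 9.3333° W, east 9.2500° W.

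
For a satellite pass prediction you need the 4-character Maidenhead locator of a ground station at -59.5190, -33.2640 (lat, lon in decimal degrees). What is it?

Add 180° to longitude and 90° to latitude: 146.74, 30.48.
Field: 146.74/20 → 7 → H, 30.48/10 → 3 → D; chars HD.
Square: 6.74/2 → 3, 0.48/1 → 0; chars 30.

HD30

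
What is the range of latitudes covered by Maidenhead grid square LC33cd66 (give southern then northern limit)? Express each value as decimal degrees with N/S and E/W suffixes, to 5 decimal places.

66.85000° S, 66.84583° S

Field L=11, C=2: +11·20° lon, +2·10° lat → SW at lon 40°, lat -70°.
Square 3, 3: +3·2° lon, +3·1° lat → SW at lon 46°, lat -67°.
Subsquare c=2, d=3: +2·0.0833333° lon, +3·0.0416667° lat → SW at lon 46.1667°, lat -66.875°.
Extended square 6, 6: +6·0.00833333° lon, +6·0.00416667° lat → SW at lon 46.2167°, lat -66.85°.
Cell spans 0.00833333° lon × 0.00416667° lat.
south 66.85000° S, north 66.84583° S.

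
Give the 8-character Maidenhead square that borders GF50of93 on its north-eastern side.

GF50pf04

Longitude extended square 9; +1 → 10, wraps to 0, carry into subsquare.
Longitude subsquare o = 14; +1 → 15 = p.
Latitude extended square 3; +1 → 4.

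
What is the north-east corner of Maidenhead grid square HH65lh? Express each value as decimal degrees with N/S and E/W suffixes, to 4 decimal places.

Field H=7, H=7: +7·20° lon, +7·10° lat → SW at lon -40°, lat -20°.
Square 6, 5: +6·2° lon, +5·1° lat → SW at lon -28°, lat -15°.
Subsquare l=11, h=7: +11·0.0833333° lon, +7·0.0416667° lat → SW at lon -27.0833°, lat -14.7083°.
Cell spans 0.0833333° lon × 0.0416667° lat. NE corner is SW corner plus one full cell.
latitude 14.6667° S, longitude 27.0000° W.

14.6667° S, 27.0000° W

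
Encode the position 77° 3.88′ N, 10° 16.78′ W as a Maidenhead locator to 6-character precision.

IQ47ub

Add 180° to longitude and 90° to latitude: 169.7203, 167.0647.
Field: 169.7203/20 → 8 → I, 167.0647/10 → 16 → Q; chars IQ.
Square: 9.7203/2 → 4, 7.0647/1 → 7; chars 47.
Subsquare: 1.7203/0.0833333 → 20 → u, 0.0647/0.0416667 → 1 → b; chars ub.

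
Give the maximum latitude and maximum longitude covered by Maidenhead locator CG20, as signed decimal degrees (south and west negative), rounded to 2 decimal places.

-29.00, -134.00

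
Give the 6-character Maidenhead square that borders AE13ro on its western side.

AE13qo

Longitude subsquare r = 17; −1 → 16 = q.
The latitude characters are unchanged.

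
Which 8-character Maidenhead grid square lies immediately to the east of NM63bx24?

Longitude extended square 2; +1 → 3.
The latitude characters are unchanged.

NM63bx34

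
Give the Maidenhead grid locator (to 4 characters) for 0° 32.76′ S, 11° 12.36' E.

JI59

Add 180° to longitude and 90° to latitude: 191.21, 89.45.
Field: lon ⌊191.21/20⌋ = 9 → J; lat ⌊89.45/10⌋ = 8 → I.
Square: lon ⌊11.21/2⌋ = 5; lat ⌊9.45/1⌋ = 9.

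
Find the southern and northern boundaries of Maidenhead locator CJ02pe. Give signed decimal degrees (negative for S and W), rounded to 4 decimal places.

2.1667, 2.2083

Field C=2, J=9: +2·20° lon, +9·10° lat → SW at lon -140°, lat 0°.
Square 0, 2: +0·2° lon, +2·1° lat → SW at lon -140°, lat 2°.
Subsquare p=15, e=4: +15·0.0833333° lon, +4·0.0416667° lat → SW at lon -138.75°, lat 2.16667°.
Cell spans 0.0833333° lon × 0.0416667° lat.
south 2.1667, north 2.2083.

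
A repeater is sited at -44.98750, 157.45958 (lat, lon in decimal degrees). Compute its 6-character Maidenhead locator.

Add 180° to longitude and 90° to latitude: 337.4596, 45.0125.
Field: 337.4596/20 → 16 → Q, 45.0125/10 → 4 → E; chars QE.
Square: 17.4596/2 → 8, 5.0125/1 → 5; chars 85.
Subsquare: 1.4596/0.0833333 → 17 → r, 0.0125/0.0416667 → 0 → a; chars ra.

QE85ra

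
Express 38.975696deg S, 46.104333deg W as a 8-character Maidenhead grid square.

GF61wa75

Offset from 180°W / 90°S: lon 133.89567°, lat 51.02430°.
Field: lon ⌊133.89567/20⌋ = 6 → G; lat ⌊51.02430/10⌋ = 5 → F.
Square: lon ⌊13.89567/2⌋ = 6; lat ⌊1.02430/1⌋ = 1.
Subsquare: lon ⌊1.89567/0.0833333⌋ = 22 → w; lat ⌊0.02430/0.0416667⌋ = 0 → a.
Extended square: lon ⌊0.06233/0.00833333⌋ = 7; lat ⌊0.02430/0.00416667⌋ = 5.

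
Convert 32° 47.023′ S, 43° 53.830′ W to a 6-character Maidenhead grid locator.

Offset from 180°W / 90°S: lon 136.1028°, lat 57.2163°.
Field: 136.1028/20 → 6 → G, 57.2163/10 → 5 → F; chars GF.
Square: 16.1028/2 → 8, 7.2163/1 → 7; chars 87.
Subsquare: 0.1028/0.0833333 → 1 → b, 0.2163/0.0416667 → 5 → f; chars bf.

GF87bf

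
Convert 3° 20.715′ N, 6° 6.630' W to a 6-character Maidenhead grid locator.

IJ63wi

Offset from 180°W / 90°S: lon 173.8895°, lat 93.3452°.
Field: 173.8895/20 → 8 → I, 93.3452/10 → 9 → J; chars IJ.
Square: 13.8895/2 → 6, 3.3452/1 → 3; chars 63.
Subsquare: 1.8895/0.0833333 → 22 → w, 0.3452/0.0416667 → 8 → i; chars wi.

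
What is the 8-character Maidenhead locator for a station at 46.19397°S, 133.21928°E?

PE63ot63

Offset from 180°W / 90°S: lon 313.21928°, lat 43.80603°.
Field (20°×10°, letters A–R): lon ⌊313.21928/20⌋ = 15 → P; lat ⌊43.80603/10⌋ = 4 → E.
Square (2°×1°, digits 0–9): lon ⌊13.21928/2⌋ = 6; lat ⌊3.80603/1⌋ = 3.
Subsquare (5′×2.5′, letters a–x): lon ⌊1.21928/0.0833333⌋ = 14 → o; lat ⌊0.80603/0.0416667⌋ = 19 → t.
Extended square (30″×15″, digits 0–9): lon ⌊0.05261/0.00833333⌋ = 6; lat ⌊0.01436/0.00416667⌋ = 3.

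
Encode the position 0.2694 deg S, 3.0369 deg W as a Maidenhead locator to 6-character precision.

Shift to the Maidenhead origin (180°W, 90°S): lon 176.9631, lat 89.7306.
Field: lon ⌊176.9631/20⌋ = 8 → I; lat ⌊89.7306/10⌋ = 8 → I.
Square: lon ⌊16.9631/2⌋ = 8; lat ⌊9.7306/1⌋ = 9.
Subsquare: lon ⌊0.9631/0.0833333⌋ = 11 → l; lat ⌊0.7306/0.0416667⌋ = 17 → r.

II89lr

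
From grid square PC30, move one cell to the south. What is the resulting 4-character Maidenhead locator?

Latitude square 0; −1 → -1, wraps to 9, carry into field.
Latitude field C = 2; −1 → 1 = B.
The longitude characters are unchanged.

PB39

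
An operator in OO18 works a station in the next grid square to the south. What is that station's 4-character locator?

Latitude square 8; −1 → 7.
The longitude characters are unchanged.

OO17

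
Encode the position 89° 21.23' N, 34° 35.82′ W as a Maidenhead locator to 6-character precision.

Offset from 180°W / 90°S: lon 145.4030°, lat 179.3538°.
Field (20°×10°, letters A–R): 145.4030/20 → 7 → H, 179.3538/10 → 17 → R; chars HR.
Square (2°×1°, digits 0–9): 5.4030/2 → 2, 9.3538/1 → 9; chars 29.
Subsquare (5′×2.5′, letters a–x): 1.4030/0.0833333 → 16 → q, 0.3538/0.0416667 → 8 → i; chars qi.

HR29qi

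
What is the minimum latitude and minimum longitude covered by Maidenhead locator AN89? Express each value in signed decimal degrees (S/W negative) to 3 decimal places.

Field A=0, N=13: +0·20° lon, +13·10° lat → SW at lon -180°, lat 40°.
Square 8, 9: +8·2° lon, +9·1° lat → SW at lon -164°, lat 49°.
latitude 49.000, longitude -164.000.

49.000, -164.000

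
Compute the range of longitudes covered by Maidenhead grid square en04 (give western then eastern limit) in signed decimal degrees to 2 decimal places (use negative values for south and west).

-100.00, -98.00

Field E=4, N=13: +4·20° lon, +13·10° lat → SW at lon -100°, lat 40°.
Square 0, 4: +0·2° lon, +4·1° lat → SW at lon -100°, lat 44°.
Cell spans 2° lon × 1° lat.
west -100.00, east -98.00.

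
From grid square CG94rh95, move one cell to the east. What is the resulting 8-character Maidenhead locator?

Longitude extended square 9; +1 → 10, wraps to 0, carry into subsquare.
Longitude subsquare r = 17; +1 → 18 = s.
The latitude characters are unchanged.

CG94sh05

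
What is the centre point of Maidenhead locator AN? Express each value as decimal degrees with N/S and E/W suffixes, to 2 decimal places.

Field A=0, N=13: +0·20° lon, +13·10° lat → SW at lon -180°, lat 40°.
Cell spans 20° lon × 10° lat. Centre is SW corner plus half of each.
latitude 45.00° N, longitude 170.00° W.

45.00° N, 170.00° W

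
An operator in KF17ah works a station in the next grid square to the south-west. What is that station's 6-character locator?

Longitude subsquare a = 0; −1 → -1, wraps to 23 = x, carry into square.
Longitude square 1; −1 → 0.
Latitude subsquare h = 7; −1 → 6 = g.

KF07xg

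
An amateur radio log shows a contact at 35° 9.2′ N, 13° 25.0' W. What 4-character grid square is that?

Add 180° to longitude and 90° to latitude: 166.58, 125.15.
Field: 166.58/20 → 8 → I, 125.15/10 → 12 → M; chars IM.
Square: 6.58/2 → 3, 5.15/1 → 5; chars 35.

IM35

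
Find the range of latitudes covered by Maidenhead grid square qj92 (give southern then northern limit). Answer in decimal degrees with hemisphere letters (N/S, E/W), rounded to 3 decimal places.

2.000° N, 3.000° N

Field Q=16, J=9: +16·20° lon, +9·10° lat → SW at lon 140°, lat 0°.
Square 9, 2: +9·2° lon, +2·1° lat → SW at lon 158°, lat 2°.
Cell spans 2° lon × 1° lat.
south 2.000° N, north 3.000° N.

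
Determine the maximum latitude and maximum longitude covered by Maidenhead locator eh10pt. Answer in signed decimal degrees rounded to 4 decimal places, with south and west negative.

-19.1667, -96.6667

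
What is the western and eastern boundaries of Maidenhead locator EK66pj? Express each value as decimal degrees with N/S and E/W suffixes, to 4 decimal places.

Field E=4, K=10: +4·20° lon, +10·10° lat → SW at lon -100°, lat 10°.
Square 6, 6: +6·2° lon, +6·1° lat → SW at lon -88°, lat 16°.
Subsquare p=15, j=9: +15·0.0833333° lon, +9·0.0416667° lat → SW at lon -86.75°, lat 16.375°.
Cell spans 0.0833333° lon × 0.0416667° lat.
west 86.7500° W, east 86.6667° W.

86.7500° W, 86.6667° W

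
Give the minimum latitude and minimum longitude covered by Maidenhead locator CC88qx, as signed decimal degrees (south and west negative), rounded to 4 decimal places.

Field C=2, C=2: +2·20° lon, +2·10° lat → SW at lon -140°, lat -70°.
Square 8, 8: +8·2° lon, +8·1° lat → SW at lon -124°, lat -62°.
Subsquare q=16, x=23: +16·0.0833333° lon, +23·0.0416667° lat → SW at lon -122.667°, lat -61.0417°.
latitude -61.0417, longitude -122.6667.

-61.0417, -122.6667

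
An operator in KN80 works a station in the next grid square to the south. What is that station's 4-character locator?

KM89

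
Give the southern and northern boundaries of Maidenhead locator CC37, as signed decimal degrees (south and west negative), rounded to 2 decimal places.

-63.00, -62.00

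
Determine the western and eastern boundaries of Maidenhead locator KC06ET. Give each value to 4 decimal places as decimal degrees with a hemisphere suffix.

Field K=10, C=2: +10·20° lon, +2·10° lat → SW at lon 20°, lat -70°.
Square 0, 6: +0·2° lon, +6·1° lat → SW at lon 20°, lat -64°.
Subsquare e=4, t=19: +4·0.0833333° lon, +19·0.0416667° lat → SW at lon 20.3333°, lat -63.2083°.
Cell spans 0.0833333° lon × 0.0416667° lat.
west 20.3333° E, east 20.4167° E.

20.3333° E, 20.4167° E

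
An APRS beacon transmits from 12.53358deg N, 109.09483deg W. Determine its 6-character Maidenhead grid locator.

Offset from 180°W / 90°S: lon 70.9052°, lat 102.5336°.
Field: 70.9052/20 → 3 → D, 102.5336/10 → 10 → K; chars DK.
Square: 10.9052/2 → 5, 2.5336/1 → 2; chars 52.
Subsquare: 0.9052/0.0833333 → 10 → k, 0.5336/0.0416667 → 12 → m; chars km.

DK52km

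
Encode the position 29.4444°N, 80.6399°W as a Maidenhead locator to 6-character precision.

EL99qk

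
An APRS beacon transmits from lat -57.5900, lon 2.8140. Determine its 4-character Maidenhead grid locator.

JD12

Add 180° to longitude and 90° to latitude: 182.81, 32.41.
Field: 182.81/20 → 9 → J, 32.41/10 → 3 → D; chars JD.
Square: 2.81/2 → 1, 2.41/1 → 2; chars 12.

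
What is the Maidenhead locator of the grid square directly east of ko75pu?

KO75qu

Longitude subsquare p = 15; +1 → 16 = q.
The latitude characters are unchanged.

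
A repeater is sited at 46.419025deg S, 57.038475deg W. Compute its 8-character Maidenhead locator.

GE13ln59

Offset from 180°W / 90°S: lon 122.96152°, lat 43.58098°.
Field: 122.96152/20 → 6 → G, 43.58098/10 → 4 → E; chars GE.
Square: 2.96152/2 → 1, 3.58098/1 → 3; chars 13.
Subsquare: 0.96152/0.0833333 → 11 → l, 0.58098/0.0416667 → 13 → n; chars ln.
Extended square: 0.04486/0.00833333 → 5, 0.03931/0.00416667 → 9; chars 59.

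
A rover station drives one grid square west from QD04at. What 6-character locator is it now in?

Longitude subsquare a = 0; −1 → -1, wraps to 23 = x, carry into square.
Longitude square 0; −1 → -1, wraps to 9, carry into field.
Longitude field Q = 16; −1 → 15 = P.
The latitude characters are unchanged.

PD94xt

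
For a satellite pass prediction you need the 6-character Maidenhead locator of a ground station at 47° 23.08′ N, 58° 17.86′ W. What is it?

Offset from 180°W / 90°S: lon 121.7023°, lat 137.3847°.
Field: lon ⌊121.7023/20⌋ = 6 → G; lat ⌊137.3847/10⌋ = 13 → N.
Square: lon ⌊1.7023/2⌋ = 0; lat ⌊7.3847/1⌋ = 7.
Subsquare: lon ⌊1.7023/0.0833333⌋ = 20 → u; lat ⌊0.3847/0.0416667⌋ = 9 → j.

GN07uj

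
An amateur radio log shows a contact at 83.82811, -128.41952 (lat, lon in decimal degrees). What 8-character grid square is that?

CR53st98

Add 180° to longitude and 90° to latitude: 51.58048, 173.82811.
Field (20°×10°, letters A–R): lon ⌊51.58048/20⌋ = 2 → C; lat ⌊173.82811/10⌋ = 17 → R.
Square (2°×1°, digits 0–9): lon ⌊11.58048/2⌋ = 5; lat ⌊3.82811/1⌋ = 3.
Subsquare (5′×2.5′, letters a–x): lon ⌊1.58048/0.0833333⌋ = 18 → s; lat ⌊0.82811/0.0416667⌋ = 19 → t.
Extended square (30″×15″, digits 0–9): lon ⌊0.08048/0.00833333⌋ = 9; lat ⌊0.03644/0.00416667⌋ = 8.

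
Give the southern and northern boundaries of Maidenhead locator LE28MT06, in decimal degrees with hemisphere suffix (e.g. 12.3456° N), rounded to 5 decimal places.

41.18333° S, 41.17917° S

Field L=11, E=4: +11·20° lon, +4·10° lat → SW at lon 40°, lat -50°.
Square 2, 8: +2·2° lon, +8·1° lat → SW at lon 44°, lat -42°.
Subsquare m=12, t=19: +12·0.0833333° lon, +19·0.0416667° lat → SW at lon 45°, lat -41.2083°.
Extended square 0, 6: +0·0.00833333° lon, +6·0.00416667° lat → SW at lon 45°, lat -41.1833°.
Cell spans 0.00833333° lon × 0.00416667° lat.
south 41.18333° S, north 41.17917° S.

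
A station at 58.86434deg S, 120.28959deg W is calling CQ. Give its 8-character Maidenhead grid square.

CD91ud52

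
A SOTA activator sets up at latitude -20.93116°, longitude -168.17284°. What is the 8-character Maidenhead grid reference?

Shift to the Maidenhead origin (180°W, 90°S): lon 11.82716, lat 69.06884.
Field (20°×10°, letters A–R): lon ⌊11.82716/20⌋ = 0 → A; lat ⌊69.06884/10⌋ = 6 → G.
Square (2°×1°, digits 0–9): lon ⌊11.82716/2⌋ = 5; lat ⌊9.06884/1⌋ = 9.
Subsquare (5′×2.5′, letters a–x): lon ⌊1.82716/0.0833333⌋ = 21 → v; lat ⌊0.06884/0.0416667⌋ = 1 → b.
Extended square (30″×15″, digits 0–9): lon ⌊0.07716/0.00833333⌋ = 9; lat ⌊0.02717/0.00416667⌋ = 6.

AG59vb96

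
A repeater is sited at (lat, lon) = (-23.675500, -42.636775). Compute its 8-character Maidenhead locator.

GG86qh37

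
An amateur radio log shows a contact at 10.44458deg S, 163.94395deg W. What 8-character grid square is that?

AH89an63

Offset from 180°W / 90°S: lon 16.05605°, lat 79.55542°.
Field: lon ⌊16.05605/20⌋ = 0 → A; lat ⌊79.55542/10⌋ = 7 → H.
Square: lon ⌊16.05605/2⌋ = 8; lat ⌊9.55542/1⌋ = 9.
Subsquare: lon ⌊0.05605/0.0833333⌋ = 0 → a; lat ⌊0.55542/0.0416667⌋ = 13 → n.
Extended square: lon ⌊0.05605/0.00833333⌋ = 6; lat ⌊0.01375/0.00416667⌋ = 3.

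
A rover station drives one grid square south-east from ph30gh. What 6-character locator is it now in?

Longitude subsquare g = 6; +1 → 7 = h.
Latitude subsquare h = 7; −1 → 6 = g.

PH30hg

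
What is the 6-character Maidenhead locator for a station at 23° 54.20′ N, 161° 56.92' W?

Offset from 180°W / 90°S: lon 18.0513°, lat 113.9033°.
Field: 18.0513/20 → 0 → A, 113.9033/10 → 11 → L; chars AL.
Square: 18.0513/2 → 9, 3.9033/1 → 3; chars 93.
Subsquare: 0.0513/0.0833333 → 0 → a, 0.9033/0.0416667 → 21 → v; chars av.

AL93av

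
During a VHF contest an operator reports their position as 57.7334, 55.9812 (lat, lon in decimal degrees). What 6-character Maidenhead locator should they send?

LO77xr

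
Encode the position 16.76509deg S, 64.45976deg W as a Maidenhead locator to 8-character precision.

FH73sf46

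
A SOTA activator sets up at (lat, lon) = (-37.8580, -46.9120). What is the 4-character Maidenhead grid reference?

GF62

Offset from 180°W / 90°S: lon 133.09°, lat 52.14°.
Field (20°×10°, letters A–R): 133.09/20 → 6 → G, 52.14/10 → 5 → F; chars GF.
Square (2°×1°, digits 0–9): 13.09/2 → 6, 2.14/1 → 2; chars 62.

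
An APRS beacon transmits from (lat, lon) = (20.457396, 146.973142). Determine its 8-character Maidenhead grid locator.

QL30lk69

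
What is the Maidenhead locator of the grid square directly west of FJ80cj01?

FJ80bj91

Longitude extended square 0; −1 → -1, wraps to 9, carry into subsquare.
Longitude subsquare c = 2; −1 → 1 = b.
The latitude characters are unchanged.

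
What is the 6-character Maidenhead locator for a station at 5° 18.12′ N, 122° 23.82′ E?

Offset from 180°W / 90°S: lon 302.3970°, lat 95.3020°.
Field (20°×10°, letters A–R): 302.3970/20 → 15 → P, 95.3020/10 → 9 → J; chars PJ.
Square (2°×1°, digits 0–9): 2.3970/2 → 1, 5.3020/1 → 5; chars 15.
Subsquare (5′×2.5′, letters a–x): 0.3970/0.0833333 → 4 → e, 0.3020/0.0416667 → 7 → h; chars eh.

PJ15eh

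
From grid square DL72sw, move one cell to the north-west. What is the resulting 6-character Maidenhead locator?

DL72rx

Longitude subsquare s = 18; −1 → 17 = r.
Latitude subsquare w = 22; +1 → 23 = x.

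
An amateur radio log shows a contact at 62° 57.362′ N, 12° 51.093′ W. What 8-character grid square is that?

IP32nw79

Shift to the Maidenhead origin (180°W, 90°S): lon 167.14845, lat 152.95603.
Field (20°×10°, letters A–R): lon ⌊167.14845/20⌋ = 8 → I; lat ⌊152.95603/10⌋ = 15 → P.
Square (2°×1°, digits 0–9): lon ⌊7.14845/2⌋ = 3; lat ⌊2.95603/1⌋ = 2.
Subsquare (5′×2.5′, letters a–x): lon ⌊1.14845/0.0833333⌋ = 13 → n; lat ⌊0.95603/0.0416667⌋ = 22 → w.
Extended square (30″×15″, digits 0–9): lon ⌊0.06512/0.00833333⌋ = 7; lat ⌊0.03937/0.00416667⌋ = 9.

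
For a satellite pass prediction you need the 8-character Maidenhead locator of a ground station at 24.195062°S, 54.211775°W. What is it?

Offset from 180°W / 90°S: lon 125.78822°, lat 65.80494°.
Field: lon ⌊125.78822/20⌋ = 6 → G; lat ⌊65.80494/10⌋ = 6 → G.
Square: lon ⌊5.78822/2⌋ = 2; lat ⌊5.80494/1⌋ = 5.
Subsquare: lon ⌊1.78822/0.0833333⌋ = 21 → v; lat ⌊0.80494/0.0416667⌋ = 19 → t.
Extended square: lon ⌊0.03822/0.00833333⌋ = 4; lat ⌊0.01327/0.00416667⌋ = 3.

GG25vt43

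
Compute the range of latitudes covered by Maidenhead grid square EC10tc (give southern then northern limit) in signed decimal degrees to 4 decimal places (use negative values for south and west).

Field E=4, C=2: +4·20° lon, +2·10° lat → SW at lon -100°, lat -70°.
Square 1, 0: +1·2° lon, +0·1° lat → SW at lon -98°, lat -70°.
Subsquare t=19, c=2: +19·0.0833333° lon, +2·0.0416667° lat → SW at lon -96.4167°, lat -69.9167°.
Cell spans 0.0833333° lon × 0.0416667° lat.
south -69.9167, north -69.8750.

-69.9167, -69.8750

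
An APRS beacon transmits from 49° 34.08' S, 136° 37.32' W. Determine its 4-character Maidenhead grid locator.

CE10

Add 180° to longitude and 90° to latitude: 43.38, 40.43.
Field: lon ⌊43.38/20⌋ = 2 → C; lat ⌊40.43/10⌋ = 4 → E.
Square: lon ⌊3.38/2⌋ = 1; lat ⌊0.43/1⌋ = 0.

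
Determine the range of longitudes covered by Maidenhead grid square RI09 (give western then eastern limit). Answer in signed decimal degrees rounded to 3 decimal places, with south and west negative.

Field R=17, I=8: +17·20° lon, +8·10° lat → SW at lon 160°, lat -10°.
Square 0, 9: +0·2° lon, +9·1° lat → SW at lon 160°, lat -1°.
Cell spans 2° lon × 1° lat.
west 160.000, east 162.000.

160.000, 162.000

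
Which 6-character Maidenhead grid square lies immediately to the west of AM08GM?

Longitude subsquare g = 6; −1 → 5 = f.
The latitude characters are unchanged.

AM08fm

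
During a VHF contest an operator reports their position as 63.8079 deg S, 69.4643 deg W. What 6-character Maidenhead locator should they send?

FC56ge

Offset from 180°W / 90°S: lon 110.5357°, lat 26.1921°.
Field: lon ⌊110.5357/20⌋ = 5 → F; lat ⌊26.1921/10⌋ = 2 → C.
Square: lon ⌊10.5357/2⌋ = 5; lat ⌊6.1921/1⌋ = 6.
Subsquare: lon ⌊0.5357/0.0833333⌋ = 6 → g; lat ⌊0.1921/0.0416667⌋ = 4 → e.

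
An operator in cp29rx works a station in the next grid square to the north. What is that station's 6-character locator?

Latitude subsquare x = 23; +1 → 24, wraps to 0 = a, carry into square.
Latitude square 9; +1 → 10, wraps to 0, carry into field.
Latitude field P = 15; +1 → 16 = Q.
The longitude characters are unchanged.

CQ20ra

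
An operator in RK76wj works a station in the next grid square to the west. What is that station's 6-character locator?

RK76vj

Longitude subsquare w = 22; −1 → 21 = v.
The latitude characters are unchanged.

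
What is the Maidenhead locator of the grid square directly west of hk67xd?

HK67wd

Longitude subsquare x = 23; −1 → 22 = w.
The latitude characters are unchanged.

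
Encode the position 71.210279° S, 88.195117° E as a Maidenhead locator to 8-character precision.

NB48cs39

Offset from 180°W / 90°S: lon 268.19512°, lat 18.78972°.
Field: 268.19512/20 → 13 → N, 18.78972/10 → 1 → B; chars NB.
Square: 8.19512/2 → 4, 8.78972/1 → 8; chars 48.
Subsquare: 0.19512/0.0833333 → 2 → c, 0.78972/0.0416667 → 18 → s; chars cs.
Extended square: 0.02845/0.00833333 → 3, 0.03972/0.00416667 → 9; chars 39.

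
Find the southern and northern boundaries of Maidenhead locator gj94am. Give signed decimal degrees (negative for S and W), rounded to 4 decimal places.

Field G=6, J=9: +6·20° lon, +9·10° lat → SW at lon -60°, lat 0°.
Square 9, 4: +9·2° lon, +4·1° lat → SW at lon -42°, lat 4°.
Subsquare a=0, m=12: +0·0.0833333° lon, +12·0.0416667° lat → SW at lon -42°, lat 4.5°.
Cell spans 0.0833333° lon × 0.0416667° lat.
south 4.5000, north 4.5417.

4.5000, 4.5417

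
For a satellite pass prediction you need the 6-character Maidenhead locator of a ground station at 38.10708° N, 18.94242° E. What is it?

JM98lc

Offset from 180°W / 90°S: lon 198.9424°, lat 128.1071°.
Field: 198.9424/20 → 9 → J, 128.1071/10 → 12 → M; chars JM.
Square: 18.9424/2 → 9, 8.1071/1 → 8; chars 98.
Subsquare: 0.9424/0.0833333 → 11 → l, 0.1071/0.0416667 → 2 → c; chars lc.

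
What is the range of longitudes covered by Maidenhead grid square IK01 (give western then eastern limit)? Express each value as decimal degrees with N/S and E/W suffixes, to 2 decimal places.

Field I=8, K=10: +8·20° lon, +10·10° lat → SW at lon -20°, lat 10°.
Square 0, 1: +0·2° lon, +1·1° lat → SW at lon -20°, lat 11°.
Cell spans 2° lon × 1° lat.
west 20.00° W, east 18.00° W.

20.00° W, 18.00° W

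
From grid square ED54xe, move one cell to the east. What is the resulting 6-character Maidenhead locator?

ED64ae

Longitude subsquare x = 23; +1 → 24, wraps to 0 = a, carry into square.
Longitude square 5; +1 → 6.
The latitude characters are unchanged.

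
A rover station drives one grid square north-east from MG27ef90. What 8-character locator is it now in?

MG27ff01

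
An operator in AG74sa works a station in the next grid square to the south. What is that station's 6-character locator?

AG73sx

Latitude subsquare a = 0; −1 → -1, wraps to 23 = x, carry into square.
Latitude square 4; −1 → 3.
The longitude characters are unchanged.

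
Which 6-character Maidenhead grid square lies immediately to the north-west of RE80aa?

RE70xb

Longitude subsquare a = 0; −1 → -1, wraps to 23 = x, carry into square.
Longitude square 8; −1 → 7.
Latitude subsquare a = 0; +1 → 1 = b.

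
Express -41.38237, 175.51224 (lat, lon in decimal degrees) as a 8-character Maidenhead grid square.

RE78so18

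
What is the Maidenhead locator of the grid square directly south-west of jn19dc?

JN19cb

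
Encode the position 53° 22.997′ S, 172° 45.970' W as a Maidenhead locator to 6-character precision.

AD36oo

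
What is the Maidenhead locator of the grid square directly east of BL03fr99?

BL03gr09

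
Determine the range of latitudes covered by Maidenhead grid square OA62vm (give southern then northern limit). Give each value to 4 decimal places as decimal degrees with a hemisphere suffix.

Field O=14, A=0: +14·20° lon, +0·10° lat → SW at lon 100°, lat -90°.
Square 6, 2: +6·2° lon, +2·1° lat → SW at lon 112°, lat -88°.
Subsquare v=21, m=12: +21·0.0833333° lon, +12·0.0416667° lat → SW at lon 113.75°, lat -87.5°.
Cell spans 0.0833333° lon × 0.0416667° lat.
south 87.5000° S, north 87.4583° S.

87.5000° S, 87.4583° S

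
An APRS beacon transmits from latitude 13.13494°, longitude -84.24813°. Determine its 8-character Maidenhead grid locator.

Offset from 180°W / 90°S: lon 95.75187°, lat 103.13494°.
Field: lon ⌊95.75187/20⌋ = 4 → E; lat ⌊103.13494/10⌋ = 10 → K.
Square: lon ⌊15.75187/2⌋ = 7; lat ⌊3.13494/1⌋ = 3.
Subsquare: lon ⌊1.75187/0.0833333⌋ = 21 → v; lat ⌊0.13494/0.0416667⌋ = 3 → d.
Extended square: lon ⌊0.00187/0.00833333⌋ = 0; lat ⌊0.00994/0.00416667⌋ = 2.

EK73vd02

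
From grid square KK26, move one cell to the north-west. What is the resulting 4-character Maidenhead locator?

Longitude square 2; −1 → 1.
Latitude square 6; +1 → 7.

KK17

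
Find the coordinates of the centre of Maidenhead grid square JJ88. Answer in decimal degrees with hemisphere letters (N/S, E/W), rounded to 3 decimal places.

8.500° N, 17.000° E

Field J=9, J=9: +9·20° lon, +9·10° lat → SW at lon 0°, lat 0°.
Square 8, 8: +8·2° lon, +8·1° lat → SW at lon 16°, lat 8°.
Cell spans 2° lon × 1° lat. Centre is SW corner plus half of each.
latitude 8.500° N, longitude 17.000° E.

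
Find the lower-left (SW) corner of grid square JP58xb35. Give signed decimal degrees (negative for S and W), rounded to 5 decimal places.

Field J=9, P=15: +9·20° lon, +15·10° lat → SW at lon 0°, lat 60°.
Square 5, 8: +5·2° lon, +8·1° lat → SW at lon 10°, lat 68°.
Subsquare x=23, b=1: +23·0.0833333° lon, +1·0.0416667° lat → SW at lon 11.9167°, lat 68.0417°.
Extended square 3, 5: +3·0.00833333° lon, +5·0.00416667° lat → SW at lon 11.9417°, lat 68.0625°.
latitude 68.06250, longitude 11.94167.

68.06250, 11.94167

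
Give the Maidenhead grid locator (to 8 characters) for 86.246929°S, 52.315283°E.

Shift to the Maidenhead origin (180°W, 90°S): lon 232.31528, lat 3.75307.
Field (20°×10°, letters A–R): 232.31528/20 → 11 → L, 3.75307/10 → 0 → A; chars LA.
Square (2°×1°, digits 0–9): 12.31528/2 → 6, 3.75307/1 → 3; chars 63.
Subsquare (5′×2.5′, letters a–x): 0.31528/0.0833333 → 3 → d, 0.75307/0.0416667 → 18 → s; chars ds.
Extended square (30″×15″, digits 0–9): 0.06528/0.00833333 → 7, 0.00307/0.00416667 → 0; chars 70.

LA63ds70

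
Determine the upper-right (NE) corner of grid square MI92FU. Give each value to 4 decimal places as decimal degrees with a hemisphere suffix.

Field M=12, I=8: +12·20° lon, +8·10° lat → SW at lon 60°, lat -10°.
Square 9, 2: +9·2° lon, +2·1° lat → SW at lon 78°, lat -8°.
Subsquare f=5, u=20: +5·0.0833333° lon, +20·0.0416667° lat → SW at lon 78.4167°, lat -7.16667°.
Cell spans 0.0833333° lon × 0.0416667° lat. NE corner is SW corner plus one full cell.
latitude 7.1250° S, longitude 78.5000° E.

7.1250° S, 78.5000° E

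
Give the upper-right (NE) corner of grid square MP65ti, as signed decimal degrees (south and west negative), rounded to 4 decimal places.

65.3750, 73.6667

Field M=12, P=15: +12·20° lon, +15·10° lat → SW at lon 60°, lat 60°.
Square 6, 5: +6·2° lon, +5·1° lat → SW at lon 72°, lat 65°.
Subsquare t=19, i=8: +19·0.0833333° lon, +8·0.0416667° lat → SW at lon 73.5833°, lat 65.3333°.
Cell spans 0.0833333° lon × 0.0416667° lat. NE corner is SW corner plus one full cell.
latitude 65.3750, longitude 73.6667.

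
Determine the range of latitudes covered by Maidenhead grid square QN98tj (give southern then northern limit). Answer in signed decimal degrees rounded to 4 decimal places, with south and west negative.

48.3750, 48.4167

Field Q=16, N=13: +16·20° lon, +13·10° lat → SW at lon 140°, lat 40°.
Square 9, 8: +9·2° lon, +8·1° lat → SW at lon 158°, lat 48°.
Subsquare t=19, j=9: +19·0.0833333° lon, +9·0.0416667° lat → SW at lon 159.583°, lat 48.375°.
Cell spans 0.0833333° lon × 0.0416667° lat.
south 48.3750, north 48.4167.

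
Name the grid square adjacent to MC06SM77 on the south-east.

MC06sm86

Longitude extended square 7; +1 → 8.
Latitude extended square 7; −1 → 6.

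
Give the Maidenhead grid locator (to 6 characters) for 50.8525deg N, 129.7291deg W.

CO50du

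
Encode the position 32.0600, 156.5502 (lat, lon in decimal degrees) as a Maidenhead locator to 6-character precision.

QM82gb

Shift to the Maidenhead origin (180°W, 90°S): lon 336.5502, lat 122.0600.
Field: 336.5502/20 → 16 → Q, 122.0600/10 → 12 → M; chars QM.
Square: 16.5502/2 → 8, 2.0600/1 → 2; chars 82.
Subsquare: 0.5502/0.0833333 → 6 → g, 0.0600/0.0416667 → 1 → b; chars gb.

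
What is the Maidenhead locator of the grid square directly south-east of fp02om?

Longitude subsquare o = 14; +1 → 15 = p.
Latitude subsquare m = 12; −1 → 11 = l.

FP02pl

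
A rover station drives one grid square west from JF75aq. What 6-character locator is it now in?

JF65xq

Longitude subsquare a = 0; −1 → -1, wraps to 23 = x, carry into square.
Longitude square 7; −1 → 6.
The latitude characters are unchanged.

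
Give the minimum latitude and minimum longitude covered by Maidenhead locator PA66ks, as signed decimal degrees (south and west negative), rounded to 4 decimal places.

-83.2500, 132.8333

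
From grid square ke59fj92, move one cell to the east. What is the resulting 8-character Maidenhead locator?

Longitude extended square 9; +1 → 10, wraps to 0, carry into subsquare.
Longitude subsquare f = 5; +1 → 6 = g.
The latitude characters are unchanged.

KE59gj02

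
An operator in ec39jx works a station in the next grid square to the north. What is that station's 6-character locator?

Latitude subsquare x = 23; +1 → 24, wraps to 0 = a, carry into square.
Latitude square 9; +1 → 10, wraps to 0, carry into field.
Latitude field C = 2; +1 → 3 = D.
The longitude characters are unchanged.

ED30ja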